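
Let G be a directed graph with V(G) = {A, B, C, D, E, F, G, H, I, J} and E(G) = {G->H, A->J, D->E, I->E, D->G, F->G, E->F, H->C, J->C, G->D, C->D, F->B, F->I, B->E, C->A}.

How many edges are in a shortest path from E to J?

Distance 0: E.
Distance 1: F.
Distance 2: B, G, I.
Distance 3: D, H.
Distance 4: C.
Distance 5: A.
Distance 6: J — contains J.

6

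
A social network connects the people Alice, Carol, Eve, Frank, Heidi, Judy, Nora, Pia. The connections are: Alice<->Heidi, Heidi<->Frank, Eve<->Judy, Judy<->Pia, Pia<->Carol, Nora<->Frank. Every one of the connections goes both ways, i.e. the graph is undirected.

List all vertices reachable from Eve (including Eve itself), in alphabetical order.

Start at Eve.
Its neighbours: Judy.
Then their neighbours: Pia.
Then next layer: Carol.
Nothing further is reachable.

Carol, Eve, Judy, Pia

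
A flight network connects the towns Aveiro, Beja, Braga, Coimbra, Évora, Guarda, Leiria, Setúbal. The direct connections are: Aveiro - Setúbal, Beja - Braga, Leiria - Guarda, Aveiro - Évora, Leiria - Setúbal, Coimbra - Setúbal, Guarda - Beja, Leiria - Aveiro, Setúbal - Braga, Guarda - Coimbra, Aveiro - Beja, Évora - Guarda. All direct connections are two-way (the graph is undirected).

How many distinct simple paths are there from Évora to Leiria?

16

Évora–Aveiro–Beja–Braga–Setúbal–Coimbra–Guarda–Leiria
Évora–Aveiro–Beja–Braga–Setúbal–Leiria
Évora–Aveiro–Beja–Guarda–Coimbra–Setúbal–Leiria
Évora–Aveiro–Beja–Guarda–Leiria
Évora–Aveiro–Leiria
Évora–Aveiro–Setúbal–Braga–Beja–Guarda–Leiria
Évora–Aveiro–Setúbal–Coimbra–Guarda–Leiria
Évora–Aveiro–Setúbal–Leiria
... and 8 more.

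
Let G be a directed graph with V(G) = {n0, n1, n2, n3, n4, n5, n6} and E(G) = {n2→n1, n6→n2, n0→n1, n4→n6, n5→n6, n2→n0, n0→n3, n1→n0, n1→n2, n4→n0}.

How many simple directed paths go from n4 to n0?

n4→n0
n4→n6→n2→n0
n4→n6→n2→n1→n0

3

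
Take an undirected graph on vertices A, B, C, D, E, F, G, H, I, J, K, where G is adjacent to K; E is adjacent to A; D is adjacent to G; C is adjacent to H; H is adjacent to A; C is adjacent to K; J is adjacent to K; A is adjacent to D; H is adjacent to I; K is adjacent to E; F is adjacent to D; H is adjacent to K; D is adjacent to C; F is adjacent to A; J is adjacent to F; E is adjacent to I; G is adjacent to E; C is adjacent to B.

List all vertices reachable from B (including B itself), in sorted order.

A, B, C, D, E, F, G, H, I, J, K

Start at B.
Its neighbours: C.
Then their neighbours: D, H, K.
Then next layer: A, E, F, G, I, J.
Every vertex is now reached.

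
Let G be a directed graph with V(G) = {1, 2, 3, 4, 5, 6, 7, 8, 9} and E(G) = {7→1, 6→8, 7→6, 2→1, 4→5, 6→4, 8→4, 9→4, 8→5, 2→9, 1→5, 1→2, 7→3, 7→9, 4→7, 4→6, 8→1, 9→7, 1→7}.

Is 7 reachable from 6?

Yes

Explore from 6.
Distance 1: reach 4, 8.
Distance 2: reach 1, 5, 7.
Found 7.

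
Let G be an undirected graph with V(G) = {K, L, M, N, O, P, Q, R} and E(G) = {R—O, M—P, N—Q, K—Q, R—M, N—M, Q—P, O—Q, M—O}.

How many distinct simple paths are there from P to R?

P–M–N–Q–O–R
P–M–O–R
P–M–R
P–Q–N–M–O–R
P–Q–N–M–R
P–Q–O–M–R
P–Q–O–R

7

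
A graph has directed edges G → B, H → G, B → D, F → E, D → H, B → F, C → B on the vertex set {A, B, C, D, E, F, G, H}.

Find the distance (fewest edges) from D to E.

5

Distance 0: D.
Distance 1: H.
Distance 2: G.
Distance 3: B.
Distance 4: F.
Distance 5: E — contains E.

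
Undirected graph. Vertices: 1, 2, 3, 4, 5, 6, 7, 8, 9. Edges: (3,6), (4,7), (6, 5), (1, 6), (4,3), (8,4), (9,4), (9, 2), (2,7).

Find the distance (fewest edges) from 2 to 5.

5

Distance 0: 2.
Distance 1: 7, 9.
Distance 2: 4.
Distance 3: 3, 8.
Distance 4: 6.
Distance 5: 1, 5 — contains 5.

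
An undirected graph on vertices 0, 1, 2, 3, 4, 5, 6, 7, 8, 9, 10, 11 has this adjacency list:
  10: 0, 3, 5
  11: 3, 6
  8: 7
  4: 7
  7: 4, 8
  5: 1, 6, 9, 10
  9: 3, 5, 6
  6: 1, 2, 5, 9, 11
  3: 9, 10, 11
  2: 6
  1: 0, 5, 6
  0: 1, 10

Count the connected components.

2

From 0: component {0, 1, 2, 3, 5, 6, 9, 10, 11}.
From 4: component {4, 7, 8}.
That's 2 components.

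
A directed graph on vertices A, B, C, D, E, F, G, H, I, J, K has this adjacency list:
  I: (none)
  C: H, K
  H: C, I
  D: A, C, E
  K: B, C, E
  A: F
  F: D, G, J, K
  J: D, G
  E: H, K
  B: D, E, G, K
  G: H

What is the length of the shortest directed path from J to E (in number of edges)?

2

Distance 0: J.
Distance 1: D, G.
Distance 2: A, C, E, H — contains E.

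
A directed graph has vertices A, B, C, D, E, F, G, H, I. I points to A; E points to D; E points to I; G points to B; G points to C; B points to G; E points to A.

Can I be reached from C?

C has no outgoing edges, so nothing is reachable from it.

No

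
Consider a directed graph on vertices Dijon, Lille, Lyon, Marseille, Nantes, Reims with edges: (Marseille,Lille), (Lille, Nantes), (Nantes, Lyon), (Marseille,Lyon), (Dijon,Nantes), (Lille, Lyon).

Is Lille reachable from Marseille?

Yes

Explore from Marseille.
Distance 1: reach Lille, Lyon.
Found Lille.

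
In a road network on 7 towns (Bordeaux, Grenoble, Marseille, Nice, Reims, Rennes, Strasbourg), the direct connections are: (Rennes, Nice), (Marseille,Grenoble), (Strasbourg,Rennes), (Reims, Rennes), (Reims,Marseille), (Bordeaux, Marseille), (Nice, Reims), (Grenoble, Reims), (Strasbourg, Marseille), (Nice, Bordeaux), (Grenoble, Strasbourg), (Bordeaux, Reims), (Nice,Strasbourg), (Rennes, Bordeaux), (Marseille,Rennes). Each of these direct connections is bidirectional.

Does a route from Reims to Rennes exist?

Yes

Explore from Reims.
Distance 1: reach Bordeaux, Grenoble, Marseille, Nice, Rennes.
Found Rennes.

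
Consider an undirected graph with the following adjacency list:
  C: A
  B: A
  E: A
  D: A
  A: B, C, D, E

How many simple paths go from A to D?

A–D

1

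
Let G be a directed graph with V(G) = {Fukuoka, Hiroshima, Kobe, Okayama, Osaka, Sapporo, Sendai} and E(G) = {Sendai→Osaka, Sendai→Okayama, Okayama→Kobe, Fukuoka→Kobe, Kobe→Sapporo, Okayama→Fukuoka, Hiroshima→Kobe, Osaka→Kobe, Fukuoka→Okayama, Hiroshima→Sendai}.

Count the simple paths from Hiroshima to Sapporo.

Hiroshima→Kobe→Sapporo
Hiroshima→Sendai→Okayama→Fukuoka→Kobe→Sapporo
Hiroshima→Sendai→Okayama→Kobe→Sapporo
Hiroshima→Sendai→Osaka→Kobe→Sapporo

4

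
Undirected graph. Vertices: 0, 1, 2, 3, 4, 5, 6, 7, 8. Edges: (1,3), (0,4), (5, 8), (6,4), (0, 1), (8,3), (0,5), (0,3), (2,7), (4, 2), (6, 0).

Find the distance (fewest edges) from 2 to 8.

4

Distance 0: 2.
Distance 1: 4, 7.
Distance 2: 0, 6.
Distance 3: 1, 3, 5.
Distance 4: 8 — contains 8.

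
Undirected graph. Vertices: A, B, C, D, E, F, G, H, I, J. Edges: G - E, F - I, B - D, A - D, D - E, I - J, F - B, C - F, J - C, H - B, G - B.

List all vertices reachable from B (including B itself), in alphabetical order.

A, B, C, D, E, F, G, H, I, J

Start at B.
Its neighbours: D, F, G, H.
Then their neighbours: A, C, E, I.
Then next layer: J.
Every vertex is now reached.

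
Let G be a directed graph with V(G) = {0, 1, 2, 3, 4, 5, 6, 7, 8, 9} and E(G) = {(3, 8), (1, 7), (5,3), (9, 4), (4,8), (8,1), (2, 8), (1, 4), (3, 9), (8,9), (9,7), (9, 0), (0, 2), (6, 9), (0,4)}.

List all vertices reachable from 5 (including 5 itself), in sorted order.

Start at 5.
Its neighbours: 3.
Then their neighbours: 8, 9.
Then next layer: 0, 1, 4, 7.
Then next layer: 2.
Nothing further is reachable.

0, 1, 2, 3, 4, 5, 7, 8, 9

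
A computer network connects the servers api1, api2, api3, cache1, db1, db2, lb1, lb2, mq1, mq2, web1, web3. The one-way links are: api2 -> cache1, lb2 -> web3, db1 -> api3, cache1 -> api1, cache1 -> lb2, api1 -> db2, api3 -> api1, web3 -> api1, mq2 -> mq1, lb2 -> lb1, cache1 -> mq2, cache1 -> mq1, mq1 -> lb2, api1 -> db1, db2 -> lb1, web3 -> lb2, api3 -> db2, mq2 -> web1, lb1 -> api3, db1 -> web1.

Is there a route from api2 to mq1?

Explore from api2.
Distance 1: reach cache1.
Distance 2: reach api1, lb2, mq1, mq2.
Found mq1.

Yes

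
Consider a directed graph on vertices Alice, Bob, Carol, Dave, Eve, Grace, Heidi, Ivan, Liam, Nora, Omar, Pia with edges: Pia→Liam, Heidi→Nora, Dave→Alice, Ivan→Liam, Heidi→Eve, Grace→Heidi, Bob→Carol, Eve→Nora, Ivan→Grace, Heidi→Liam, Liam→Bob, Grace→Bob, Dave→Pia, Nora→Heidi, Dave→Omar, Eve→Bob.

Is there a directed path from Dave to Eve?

Explore from Dave.
Distance 1: reach Alice, Omar, Pia.
Distance 2: reach Liam.
Distance 3: reach Bob.
Distance 4: reach Carol.
The search from Dave is exhausted; no directed path reaches Eve.

No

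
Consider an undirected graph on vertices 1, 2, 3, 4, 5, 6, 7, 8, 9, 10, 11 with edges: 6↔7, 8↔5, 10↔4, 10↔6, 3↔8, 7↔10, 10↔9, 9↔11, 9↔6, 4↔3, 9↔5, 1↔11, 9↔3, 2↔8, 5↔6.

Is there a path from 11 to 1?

Yes

Explore from 11.
Distance 1: reach 1, 9.
Found 1.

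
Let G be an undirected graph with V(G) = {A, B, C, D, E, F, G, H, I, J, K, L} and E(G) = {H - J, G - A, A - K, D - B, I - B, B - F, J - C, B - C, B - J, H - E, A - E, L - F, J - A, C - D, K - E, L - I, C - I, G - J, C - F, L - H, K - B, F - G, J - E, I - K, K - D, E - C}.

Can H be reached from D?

Explore from D.
Distance 1: reach B, C, K.
Distance 2: reach A, E, F, I, J.
Distance 3: reach G, H, L.
Found H.

Yes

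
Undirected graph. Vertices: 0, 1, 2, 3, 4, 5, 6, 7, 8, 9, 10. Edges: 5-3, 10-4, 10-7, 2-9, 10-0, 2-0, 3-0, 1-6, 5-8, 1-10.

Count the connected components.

From 0: component {0, 1, 2, 3, 4, 5, 6, 7, 8, 9, 10}.
That's 1 component.

1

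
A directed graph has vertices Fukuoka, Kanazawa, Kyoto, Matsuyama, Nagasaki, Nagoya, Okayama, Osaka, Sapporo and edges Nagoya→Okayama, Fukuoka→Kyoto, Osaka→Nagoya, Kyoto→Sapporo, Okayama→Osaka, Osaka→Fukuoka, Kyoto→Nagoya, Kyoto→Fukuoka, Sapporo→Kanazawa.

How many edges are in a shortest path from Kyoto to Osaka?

3

Distance 0: Kyoto.
Distance 1: Fukuoka, Nagoya, Sapporo.
Distance 2: Kanazawa, Okayama.
Distance 3: Osaka — contains Osaka.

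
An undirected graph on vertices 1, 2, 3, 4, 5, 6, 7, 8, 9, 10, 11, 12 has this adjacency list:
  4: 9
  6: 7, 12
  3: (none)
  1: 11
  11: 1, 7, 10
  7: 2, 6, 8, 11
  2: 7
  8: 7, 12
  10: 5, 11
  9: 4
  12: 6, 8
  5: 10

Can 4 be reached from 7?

No

Explore from 7.
Distance 1: reach 2, 6, 8, 11.
Distance 2: reach 1, 10, 12.
Distance 3: reach 5.
The search is exhausted without reaching 4; it lies in a different component.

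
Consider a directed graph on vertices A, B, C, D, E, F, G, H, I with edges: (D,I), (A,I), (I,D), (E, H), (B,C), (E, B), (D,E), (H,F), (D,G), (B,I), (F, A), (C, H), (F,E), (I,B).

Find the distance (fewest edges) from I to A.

5

Distance 0: I.
Distance 1: B, D.
Distance 2: C, E, G.
Distance 3: H.
Distance 4: F.
Distance 5: A — contains A.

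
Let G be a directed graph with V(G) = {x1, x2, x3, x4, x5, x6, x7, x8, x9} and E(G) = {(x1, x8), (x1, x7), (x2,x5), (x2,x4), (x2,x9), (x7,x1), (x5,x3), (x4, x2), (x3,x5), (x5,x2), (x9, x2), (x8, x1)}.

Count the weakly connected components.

3

From x1: component {x1, x7, x8}.
From x2: component {x2, x3, x4, x5, x9}.
From x6: component {x6}.
That's 3 components.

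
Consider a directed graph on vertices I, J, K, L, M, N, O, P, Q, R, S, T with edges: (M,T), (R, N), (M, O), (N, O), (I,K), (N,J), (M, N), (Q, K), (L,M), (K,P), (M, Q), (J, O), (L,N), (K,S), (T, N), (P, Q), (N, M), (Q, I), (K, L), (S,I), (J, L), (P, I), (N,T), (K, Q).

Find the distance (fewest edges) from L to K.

Distance 0: L.
Distance 1: M, N.
Distance 2: J, O, Q, T.
Distance 3: I, K — contains K.

3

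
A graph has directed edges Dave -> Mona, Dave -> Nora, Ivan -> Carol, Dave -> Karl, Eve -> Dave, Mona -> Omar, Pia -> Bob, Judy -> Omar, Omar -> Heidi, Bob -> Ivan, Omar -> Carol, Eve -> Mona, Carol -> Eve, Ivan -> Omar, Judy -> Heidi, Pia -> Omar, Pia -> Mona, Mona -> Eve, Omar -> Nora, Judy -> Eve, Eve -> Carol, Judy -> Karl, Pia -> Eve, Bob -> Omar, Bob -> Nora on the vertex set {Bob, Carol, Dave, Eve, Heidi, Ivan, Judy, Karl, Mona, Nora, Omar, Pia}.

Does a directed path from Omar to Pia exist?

Explore from Omar.
Distance 1: reach Carol, Heidi, Nora.
Distance 2: reach Eve.
Distance 3: reach Dave, Mona.
Distance 4: reach Karl.
The search from Omar is exhausted; no directed path reaches Pia.

No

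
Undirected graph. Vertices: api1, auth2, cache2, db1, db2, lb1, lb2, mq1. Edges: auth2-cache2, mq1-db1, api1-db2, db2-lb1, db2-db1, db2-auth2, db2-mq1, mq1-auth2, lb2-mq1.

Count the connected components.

1

From api1: component {api1, auth2, cache2, db1, db2, lb1, lb2, mq1}.
That's 1 component.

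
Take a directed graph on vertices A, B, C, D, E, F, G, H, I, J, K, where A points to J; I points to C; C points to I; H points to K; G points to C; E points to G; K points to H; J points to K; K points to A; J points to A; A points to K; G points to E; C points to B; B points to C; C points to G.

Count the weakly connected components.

4

From A: component {A, H, J, K}.
From B: component {B, C, E, G, I}.
From D: component {D}.
From F: component {F}.
That's 4 components.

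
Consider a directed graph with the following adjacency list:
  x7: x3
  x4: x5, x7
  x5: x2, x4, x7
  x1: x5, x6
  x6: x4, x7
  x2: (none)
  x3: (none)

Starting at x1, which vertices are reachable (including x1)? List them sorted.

x1, x2, x3, x4, x5, x6, x7

Start at x1.
Its neighbours: x5, x6.
Then their neighbours: x2, x4, x7.
Then next layer: x3.
Every vertex is now reached.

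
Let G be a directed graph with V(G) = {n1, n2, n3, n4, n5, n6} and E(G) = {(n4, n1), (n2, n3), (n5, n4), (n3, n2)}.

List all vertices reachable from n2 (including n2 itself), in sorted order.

n2, n3

Start at n2.
Its neighbours: n3.
Nothing further is reachable.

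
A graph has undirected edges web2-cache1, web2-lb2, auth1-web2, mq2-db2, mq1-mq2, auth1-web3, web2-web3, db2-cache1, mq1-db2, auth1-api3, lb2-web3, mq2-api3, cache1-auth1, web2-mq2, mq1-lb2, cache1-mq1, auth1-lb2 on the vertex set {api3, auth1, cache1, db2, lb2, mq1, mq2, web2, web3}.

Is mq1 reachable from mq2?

Explore from mq2.
Distance 1: reach api3, db2, mq1, web2.
Found mq1.

Yes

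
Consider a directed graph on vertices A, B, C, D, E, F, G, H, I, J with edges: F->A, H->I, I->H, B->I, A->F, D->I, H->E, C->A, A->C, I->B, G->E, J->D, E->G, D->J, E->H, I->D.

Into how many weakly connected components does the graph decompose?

From A: component {A, C, F}.
From B: component {B, D, E, G, H, I, J}.
That's 2 components.

2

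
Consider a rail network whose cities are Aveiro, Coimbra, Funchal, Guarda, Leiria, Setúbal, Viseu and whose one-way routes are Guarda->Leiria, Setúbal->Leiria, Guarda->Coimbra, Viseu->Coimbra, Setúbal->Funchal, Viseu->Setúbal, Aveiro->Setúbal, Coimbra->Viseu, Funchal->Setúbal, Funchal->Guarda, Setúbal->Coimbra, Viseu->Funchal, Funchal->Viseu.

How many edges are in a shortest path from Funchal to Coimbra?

2

Distance 0: Funchal.
Distance 1: Guarda, Setúbal, Viseu.
Distance 2: Coimbra, Leiria — contains Coimbra.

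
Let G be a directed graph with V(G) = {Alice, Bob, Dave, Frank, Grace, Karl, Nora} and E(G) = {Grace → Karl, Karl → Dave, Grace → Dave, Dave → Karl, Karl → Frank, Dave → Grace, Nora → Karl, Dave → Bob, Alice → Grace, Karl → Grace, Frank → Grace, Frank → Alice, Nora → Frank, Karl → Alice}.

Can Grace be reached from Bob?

No

Bob has no outgoing edges, so nothing is reachable from it.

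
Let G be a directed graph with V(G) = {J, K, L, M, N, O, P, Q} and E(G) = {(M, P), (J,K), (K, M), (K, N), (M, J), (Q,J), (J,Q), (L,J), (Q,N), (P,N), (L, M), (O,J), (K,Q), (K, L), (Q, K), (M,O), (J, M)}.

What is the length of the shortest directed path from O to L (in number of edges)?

3

Distance 0: O.
Distance 1: J.
Distance 2: K, M, Q.
Distance 3: L, N, P — contains L.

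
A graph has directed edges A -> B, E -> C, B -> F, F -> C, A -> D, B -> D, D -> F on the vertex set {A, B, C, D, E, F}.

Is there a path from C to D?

No

C has no outgoing edges, so nothing is reachable from it.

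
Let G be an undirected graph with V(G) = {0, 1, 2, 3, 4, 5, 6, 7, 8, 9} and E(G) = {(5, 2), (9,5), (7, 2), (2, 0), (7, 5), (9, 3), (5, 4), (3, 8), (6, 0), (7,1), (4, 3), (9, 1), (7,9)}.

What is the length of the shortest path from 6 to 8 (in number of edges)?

Distance 0: 6.
Distance 1: 0.
Distance 2: 2.
Distance 3: 5, 7.
Distance 4: 1, 4, 9.
Distance 5: 3.
Distance 6: 8 — contains 8.

6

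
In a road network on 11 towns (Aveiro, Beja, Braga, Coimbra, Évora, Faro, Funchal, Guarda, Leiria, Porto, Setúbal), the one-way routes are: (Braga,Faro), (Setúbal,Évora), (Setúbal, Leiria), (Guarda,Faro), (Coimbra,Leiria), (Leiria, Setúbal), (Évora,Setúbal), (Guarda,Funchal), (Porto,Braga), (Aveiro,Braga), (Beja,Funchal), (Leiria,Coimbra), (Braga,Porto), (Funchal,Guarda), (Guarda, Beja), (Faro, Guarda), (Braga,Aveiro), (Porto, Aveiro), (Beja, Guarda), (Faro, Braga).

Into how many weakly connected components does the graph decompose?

2

From Aveiro: component {Aveiro, Beja, Braga, Faro, Funchal, Guarda, Porto}.
From Coimbra: component {Coimbra, Évora, Leiria, Setúbal}.
That's 2 components.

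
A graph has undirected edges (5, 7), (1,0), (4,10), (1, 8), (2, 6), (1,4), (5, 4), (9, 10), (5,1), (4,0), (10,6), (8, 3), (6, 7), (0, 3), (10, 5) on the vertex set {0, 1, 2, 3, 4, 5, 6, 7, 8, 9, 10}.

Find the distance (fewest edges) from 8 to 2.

Distance 0: 8.
Distance 1: 1, 3.
Distance 2: 0, 4, 5.
Distance 3: 7, 10.
Distance 4: 6, 9.
Distance 5: 2 — contains 2.

5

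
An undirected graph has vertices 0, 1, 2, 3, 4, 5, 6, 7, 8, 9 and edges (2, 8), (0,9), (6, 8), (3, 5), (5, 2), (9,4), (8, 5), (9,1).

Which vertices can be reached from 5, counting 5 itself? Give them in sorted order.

Start at 5.
Its neighbours: 2, 3, 8.
Then their neighbours: 6.
Nothing further is reachable.

2, 3, 5, 6, 8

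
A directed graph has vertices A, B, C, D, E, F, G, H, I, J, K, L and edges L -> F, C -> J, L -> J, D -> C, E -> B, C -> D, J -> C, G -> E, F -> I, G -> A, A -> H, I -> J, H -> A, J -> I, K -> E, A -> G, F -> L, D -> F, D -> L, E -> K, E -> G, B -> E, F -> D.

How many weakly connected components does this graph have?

2

From A: component {A, B, E, G, H, K}.
From C: component {C, D, F, I, J, L}.
That's 2 components.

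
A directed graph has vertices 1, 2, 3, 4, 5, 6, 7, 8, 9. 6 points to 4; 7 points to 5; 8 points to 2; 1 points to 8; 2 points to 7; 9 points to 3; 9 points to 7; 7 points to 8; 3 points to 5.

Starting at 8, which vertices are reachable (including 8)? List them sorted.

2, 5, 7, 8

Start at 8.
Its neighbours: 2.
Then their neighbours: 7.
Then next layer: 5.
Nothing further is reachable.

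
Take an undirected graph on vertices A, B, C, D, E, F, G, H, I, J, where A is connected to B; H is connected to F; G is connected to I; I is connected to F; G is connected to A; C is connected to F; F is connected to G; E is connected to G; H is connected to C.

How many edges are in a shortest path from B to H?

Distance 0: B.
Distance 1: A.
Distance 2: G.
Distance 3: E, F, I.
Distance 4: C, H — contains H.

4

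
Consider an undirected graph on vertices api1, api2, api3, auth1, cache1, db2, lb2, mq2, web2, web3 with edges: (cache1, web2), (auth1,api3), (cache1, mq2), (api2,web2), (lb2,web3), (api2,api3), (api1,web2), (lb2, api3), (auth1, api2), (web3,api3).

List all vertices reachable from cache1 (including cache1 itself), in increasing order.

api1, api2, api3, auth1, cache1, lb2, mq2, web2, web3

Start at cache1.
Its neighbours: mq2, web2.
Then their neighbours: api1, api2.
Then next layer: api3, auth1.
Then next layer: lb2, web3.
Nothing further is reachable.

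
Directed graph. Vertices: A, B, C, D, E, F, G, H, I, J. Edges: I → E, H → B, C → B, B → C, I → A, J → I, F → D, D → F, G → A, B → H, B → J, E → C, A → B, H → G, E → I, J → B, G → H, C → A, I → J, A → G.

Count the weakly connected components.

2

From A: component {A, B, C, E, G, H, I, J}.
From D: component {D, F}.
That's 2 components.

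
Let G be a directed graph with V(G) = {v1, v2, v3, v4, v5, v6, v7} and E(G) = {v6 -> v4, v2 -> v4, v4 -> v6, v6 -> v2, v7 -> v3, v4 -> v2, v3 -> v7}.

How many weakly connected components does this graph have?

4

From v1: component {v1}.
From v2: component {v2, v4, v6}.
From v3: component {v3, v7}.
From v5: component {v5}.
That's 4 components.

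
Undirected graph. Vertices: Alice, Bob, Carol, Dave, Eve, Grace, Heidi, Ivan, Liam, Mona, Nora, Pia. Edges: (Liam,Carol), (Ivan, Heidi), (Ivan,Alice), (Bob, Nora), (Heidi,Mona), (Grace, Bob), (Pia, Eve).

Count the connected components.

5

From Alice: component {Alice, Heidi, Ivan, Mona}.
From Bob: component {Bob, Grace, Nora}.
From Carol: component {Carol, Liam}.
From Dave: component {Dave}.
From Eve: component {Eve, Pia}.
That's 5 components.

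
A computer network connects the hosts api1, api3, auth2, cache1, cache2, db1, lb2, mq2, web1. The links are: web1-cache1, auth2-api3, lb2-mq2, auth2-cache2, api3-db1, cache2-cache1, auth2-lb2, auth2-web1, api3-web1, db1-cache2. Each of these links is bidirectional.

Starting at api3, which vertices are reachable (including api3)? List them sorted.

api3, auth2, cache1, cache2, db1, lb2, mq2, web1

Start at api3.
Its neighbours: auth2, db1, web1.
Then their neighbours: cache1, cache2, lb2.
Then next layer: mq2.
Nothing further is reachable.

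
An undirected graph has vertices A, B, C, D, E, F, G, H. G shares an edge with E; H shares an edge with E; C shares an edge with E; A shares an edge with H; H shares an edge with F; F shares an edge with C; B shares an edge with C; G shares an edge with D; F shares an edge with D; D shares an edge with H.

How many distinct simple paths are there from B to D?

B–C–E–G–D
B–C–E–H–D
B–C–E–H–F–D
B–C–F–D
B–C–F–H–D
B–C–F–H–E–G–D

6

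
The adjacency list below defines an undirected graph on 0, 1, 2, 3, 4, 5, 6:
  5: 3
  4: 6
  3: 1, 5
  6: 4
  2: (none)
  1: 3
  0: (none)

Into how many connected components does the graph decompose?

From 0: component {0}.
From 1: component {1, 3, 5}.
From 2: component {2}.
From 4: component {4, 6}.
That's 4 components.

4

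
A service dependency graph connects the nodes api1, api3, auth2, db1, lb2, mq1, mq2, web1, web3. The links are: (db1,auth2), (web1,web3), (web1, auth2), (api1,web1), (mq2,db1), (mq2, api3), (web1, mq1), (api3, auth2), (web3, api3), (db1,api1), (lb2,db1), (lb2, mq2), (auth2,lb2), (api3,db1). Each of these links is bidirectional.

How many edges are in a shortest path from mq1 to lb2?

Distance 0: mq1.
Distance 1: web1.
Distance 2: api1, auth2, web3.
Distance 3: api3, db1, lb2 — contains lb2.

3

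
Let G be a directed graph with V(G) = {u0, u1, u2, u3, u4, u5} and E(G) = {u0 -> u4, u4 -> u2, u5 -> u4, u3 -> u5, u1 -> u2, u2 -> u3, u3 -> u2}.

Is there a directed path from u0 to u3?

Explore from u0.
Distance 1: reach u4.
Distance 2: reach u2.
Distance 3: reach u3.
Found u3.

Yes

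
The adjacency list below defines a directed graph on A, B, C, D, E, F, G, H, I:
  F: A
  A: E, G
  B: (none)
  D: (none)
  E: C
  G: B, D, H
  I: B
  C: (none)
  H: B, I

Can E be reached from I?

No

Explore from I.
Distance 1: reach B.
The search from I is exhausted; no directed path reaches E.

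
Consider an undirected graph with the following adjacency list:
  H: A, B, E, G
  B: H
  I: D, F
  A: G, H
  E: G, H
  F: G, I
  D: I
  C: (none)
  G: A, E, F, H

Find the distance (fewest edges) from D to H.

Distance 0: D.
Distance 1: I.
Distance 2: F.
Distance 3: G.
Distance 4: A, E, H — contains H.

4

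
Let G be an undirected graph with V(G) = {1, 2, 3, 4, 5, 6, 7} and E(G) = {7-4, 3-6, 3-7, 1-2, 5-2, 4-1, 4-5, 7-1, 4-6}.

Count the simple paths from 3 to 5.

3–6–4–1–2–5
3–6–4–5
3–6–4–7–1–2–5
3–7–1–2–5
3–7–1–4–5
3–7–4–1–2–5
3–7–4–5

7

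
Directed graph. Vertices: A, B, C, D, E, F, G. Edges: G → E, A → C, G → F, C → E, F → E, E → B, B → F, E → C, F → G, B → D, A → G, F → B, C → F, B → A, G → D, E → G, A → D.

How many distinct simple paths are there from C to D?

C→E→B→A→D
C→E→B→A→G→D
C→E→B→D
C→E→B→F→G→D
C→E→G→D
C→E→G→F→B→A→D
C→E→G→F→B→D
C→F→B→A→D
... and 9 more.

17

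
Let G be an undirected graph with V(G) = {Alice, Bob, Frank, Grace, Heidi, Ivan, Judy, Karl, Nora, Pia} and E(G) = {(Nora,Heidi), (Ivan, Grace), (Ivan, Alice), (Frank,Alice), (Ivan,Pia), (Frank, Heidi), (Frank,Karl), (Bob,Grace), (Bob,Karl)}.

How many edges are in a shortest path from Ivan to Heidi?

3

Distance 0: Ivan.
Distance 1: Alice, Grace, Pia.
Distance 2: Bob, Frank.
Distance 3: Heidi, Karl — contains Heidi.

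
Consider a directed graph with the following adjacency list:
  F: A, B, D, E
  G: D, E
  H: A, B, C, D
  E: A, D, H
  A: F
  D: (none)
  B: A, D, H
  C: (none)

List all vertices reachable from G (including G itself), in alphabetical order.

Start at G.
Its neighbours: D, E.
Then their neighbours: A, H.
Then next layer: B, C, F.
Every vertex is now reached.

A, B, C, D, E, F, G, H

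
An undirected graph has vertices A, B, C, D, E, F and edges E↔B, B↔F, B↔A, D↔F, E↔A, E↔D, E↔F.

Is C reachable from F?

No

Explore from F.
Distance 1: reach B, D, E.
Distance 2: reach A.
The search is exhausted without reaching C; it lies in a different component.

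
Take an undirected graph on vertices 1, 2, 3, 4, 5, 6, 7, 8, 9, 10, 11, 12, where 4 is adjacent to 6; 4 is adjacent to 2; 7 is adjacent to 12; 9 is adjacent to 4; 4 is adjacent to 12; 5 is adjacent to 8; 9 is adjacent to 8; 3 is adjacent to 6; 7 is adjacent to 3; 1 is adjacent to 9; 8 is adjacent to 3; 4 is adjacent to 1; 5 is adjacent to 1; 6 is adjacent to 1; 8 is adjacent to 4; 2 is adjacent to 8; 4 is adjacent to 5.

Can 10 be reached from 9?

No

Explore from 9.
Distance 1: reach 1, 4, 8.
Distance 2: reach 2, 3, 5, 6, 12.
Distance 3: reach 7.
The search is exhausted without reaching 10; it lies in a different component.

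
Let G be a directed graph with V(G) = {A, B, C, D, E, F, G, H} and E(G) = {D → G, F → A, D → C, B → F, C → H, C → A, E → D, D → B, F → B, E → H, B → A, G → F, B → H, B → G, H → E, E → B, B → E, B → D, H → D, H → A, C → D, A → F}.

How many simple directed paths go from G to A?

11

G→F→A
G→F→B→A
G→F→B→D→C→A
G→F→B→D→C→H→A
G→F→B→E→D→C→A
G→F→B→E→D→C→H→A
G→F→B→E→H→A
G→F→B→E→H→D→C→A
G→F→B→H→A
G→F→B→H→D→C→A
G→F→B→H→E→D→C→A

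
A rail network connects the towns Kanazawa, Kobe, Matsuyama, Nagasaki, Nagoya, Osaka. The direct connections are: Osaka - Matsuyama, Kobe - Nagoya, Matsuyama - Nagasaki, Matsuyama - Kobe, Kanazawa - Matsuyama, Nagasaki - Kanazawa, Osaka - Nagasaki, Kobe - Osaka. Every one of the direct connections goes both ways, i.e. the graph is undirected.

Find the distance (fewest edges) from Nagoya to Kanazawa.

Distance 0: Nagoya.
Distance 1: Kobe.
Distance 2: Matsuyama, Osaka.
Distance 3: Kanazawa, Nagasaki — contains Kanazawa.

3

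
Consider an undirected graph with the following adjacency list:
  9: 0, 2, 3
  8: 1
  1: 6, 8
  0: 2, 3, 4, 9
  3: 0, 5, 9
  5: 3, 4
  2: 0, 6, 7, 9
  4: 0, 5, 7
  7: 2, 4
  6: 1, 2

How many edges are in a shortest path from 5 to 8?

6

Distance 0: 5.
Distance 1: 3, 4.
Distance 2: 0, 7, 9.
Distance 3: 2.
Distance 4: 6.
Distance 5: 1.
Distance 6: 8 — contains 8.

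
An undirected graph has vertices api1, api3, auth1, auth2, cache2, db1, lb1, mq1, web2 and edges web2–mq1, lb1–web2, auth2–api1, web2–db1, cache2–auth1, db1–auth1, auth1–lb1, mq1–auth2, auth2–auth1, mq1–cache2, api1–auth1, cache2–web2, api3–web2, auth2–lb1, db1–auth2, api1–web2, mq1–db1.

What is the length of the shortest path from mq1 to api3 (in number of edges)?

Distance 0: mq1.
Distance 1: auth2, cache2, db1, web2.
Distance 2: api1, api3, auth1, lb1 — contains api3.

2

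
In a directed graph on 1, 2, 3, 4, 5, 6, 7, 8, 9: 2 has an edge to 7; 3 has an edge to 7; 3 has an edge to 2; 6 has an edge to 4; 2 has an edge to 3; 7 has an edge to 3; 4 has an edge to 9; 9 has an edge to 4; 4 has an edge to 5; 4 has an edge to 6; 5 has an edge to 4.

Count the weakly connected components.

From 1: component {1}.
From 2: component {2, 3, 7}.
From 4: component {4, 5, 6, 9}.
From 8: component {8}.
That's 4 components.

4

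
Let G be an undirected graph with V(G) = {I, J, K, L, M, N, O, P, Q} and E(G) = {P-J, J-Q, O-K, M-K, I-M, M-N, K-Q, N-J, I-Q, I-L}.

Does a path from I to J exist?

Explore from I.
Distance 1: reach L, M, Q.
Distance 2: reach J, K, N.
Found J.

Yes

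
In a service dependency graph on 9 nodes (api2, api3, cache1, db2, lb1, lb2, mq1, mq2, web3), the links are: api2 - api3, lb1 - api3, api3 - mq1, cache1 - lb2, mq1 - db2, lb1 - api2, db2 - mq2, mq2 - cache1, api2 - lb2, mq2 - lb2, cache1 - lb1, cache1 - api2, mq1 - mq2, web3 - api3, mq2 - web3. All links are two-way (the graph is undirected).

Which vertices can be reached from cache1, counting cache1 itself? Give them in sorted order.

Start at cache1.
Its neighbours: api2, lb1, lb2, mq2.
Then their neighbours: api3, db2, mq1, web3.
Every vertex is now reached.

api2, api3, cache1, db2, lb1, lb2, mq1, mq2, web3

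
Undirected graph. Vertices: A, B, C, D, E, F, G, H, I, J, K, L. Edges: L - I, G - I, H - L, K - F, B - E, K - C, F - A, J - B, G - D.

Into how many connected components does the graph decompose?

From A: component {A, C, F, K}.
From B: component {B, E, J}.
From D: component {D, G, H, I, L}.
That's 3 components.

3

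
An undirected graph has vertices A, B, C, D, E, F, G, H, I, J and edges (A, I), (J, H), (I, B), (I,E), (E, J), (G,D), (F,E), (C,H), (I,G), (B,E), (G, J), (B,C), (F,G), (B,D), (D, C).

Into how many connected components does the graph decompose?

1

From A: component {A, B, C, D, E, F, G, H, I, J}.
That's 1 component.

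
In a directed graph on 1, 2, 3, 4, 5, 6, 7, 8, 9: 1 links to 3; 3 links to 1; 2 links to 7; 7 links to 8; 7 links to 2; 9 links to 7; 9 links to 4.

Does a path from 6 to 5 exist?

No

6 has no outgoing edges, so nothing is reachable from it.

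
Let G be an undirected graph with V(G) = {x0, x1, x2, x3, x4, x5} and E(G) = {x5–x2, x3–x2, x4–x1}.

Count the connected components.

From x0: component {x0}.
From x1: component {x1, x4}.
From x2: component {x2, x3, x5}.
That's 3 components.

3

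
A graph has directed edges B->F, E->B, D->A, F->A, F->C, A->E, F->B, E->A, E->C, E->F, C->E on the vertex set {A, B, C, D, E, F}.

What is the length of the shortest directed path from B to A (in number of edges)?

Distance 0: B.
Distance 1: F.
Distance 2: A, C — contains A.

2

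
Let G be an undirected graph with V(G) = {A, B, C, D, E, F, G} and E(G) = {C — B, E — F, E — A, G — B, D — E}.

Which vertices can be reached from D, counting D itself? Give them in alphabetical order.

A, D, E, F

Start at D.
Its neighbours: E.
Then their neighbours: A, F.
Nothing further is reachable.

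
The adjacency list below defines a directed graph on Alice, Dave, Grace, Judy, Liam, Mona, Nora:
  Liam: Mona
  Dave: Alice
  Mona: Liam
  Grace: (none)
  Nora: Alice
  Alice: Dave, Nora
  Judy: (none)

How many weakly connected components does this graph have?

From Alice: component {Alice, Dave, Nora}.
From Grace: component {Grace}.
From Judy: component {Judy}.
From Liam: component {Liam, Mona}.
That's 4 components.

4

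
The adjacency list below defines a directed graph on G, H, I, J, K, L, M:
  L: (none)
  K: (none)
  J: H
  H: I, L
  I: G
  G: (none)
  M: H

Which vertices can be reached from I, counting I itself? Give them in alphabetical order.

Start at I.
Its neighbours: G.
Nothing further is reachable.

G, I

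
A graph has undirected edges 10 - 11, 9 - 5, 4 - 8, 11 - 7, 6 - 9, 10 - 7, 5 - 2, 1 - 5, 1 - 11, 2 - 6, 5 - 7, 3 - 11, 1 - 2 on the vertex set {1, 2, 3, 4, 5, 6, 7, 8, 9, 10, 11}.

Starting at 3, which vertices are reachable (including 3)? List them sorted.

1, 2, 3, 5, 6, 7, 9, 10, 11

Start at 3.
Its neighbours: 11.
Then their neighbours: 1, 7, 10.
Then next layer: 2, 5.
Then next layer: 6, 9.
Nothing further is reachable.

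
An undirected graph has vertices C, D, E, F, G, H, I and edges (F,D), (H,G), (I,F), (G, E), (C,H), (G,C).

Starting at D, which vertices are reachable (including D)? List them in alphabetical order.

Start at D.
Its neighbours: F.
Then their neighbours: I.
Nothing further is reachable.

D, F, I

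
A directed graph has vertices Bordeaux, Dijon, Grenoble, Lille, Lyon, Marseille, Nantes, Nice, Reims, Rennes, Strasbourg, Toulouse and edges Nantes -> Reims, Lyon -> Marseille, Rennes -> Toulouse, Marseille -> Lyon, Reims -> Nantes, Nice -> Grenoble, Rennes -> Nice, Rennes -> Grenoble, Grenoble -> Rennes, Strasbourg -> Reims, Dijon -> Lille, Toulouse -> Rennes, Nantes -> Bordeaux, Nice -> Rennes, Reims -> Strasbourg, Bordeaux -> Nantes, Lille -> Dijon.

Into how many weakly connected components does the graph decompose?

From Bordeaux: component {Bordeaux, Nantes, Reims, Strasbourg}.
From Dijon: component {Dijon, Lille}.
From Grenoble: component {Grenoble, Nice, Rennes, Toulouse}.
From Lyon: component {Lyon, Marseille}.
That's 4 components.

4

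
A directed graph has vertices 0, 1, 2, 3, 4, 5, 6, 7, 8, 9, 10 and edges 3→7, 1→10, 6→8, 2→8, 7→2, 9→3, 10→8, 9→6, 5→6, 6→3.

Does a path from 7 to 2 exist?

Yes

Explore from 7.
Distance 1: reach 2.
Found 2.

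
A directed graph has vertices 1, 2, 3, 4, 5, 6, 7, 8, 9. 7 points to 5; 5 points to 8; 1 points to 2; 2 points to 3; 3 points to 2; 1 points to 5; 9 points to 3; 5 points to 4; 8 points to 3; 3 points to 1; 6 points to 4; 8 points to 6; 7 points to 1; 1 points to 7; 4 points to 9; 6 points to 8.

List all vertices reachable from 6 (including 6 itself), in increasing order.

Start at 6.
Its neighbours: 4, 8.
Then their neighbours: 3, 9.
Then next layer: 1, 2.
Then next layer: 5, 7.
Every vertex is now reached.

1, 2, 3, 4, 5, 6, 7, 8, 9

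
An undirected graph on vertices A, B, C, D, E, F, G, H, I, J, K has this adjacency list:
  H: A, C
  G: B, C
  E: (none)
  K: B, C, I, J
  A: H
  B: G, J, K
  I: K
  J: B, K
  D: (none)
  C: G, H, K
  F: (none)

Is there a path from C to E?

Explore from C.
Distance 1: reach G, H, K.
Distance 2: reach A, B, I, J.
The search is exhausted without reaching E; it lies in a different component.

No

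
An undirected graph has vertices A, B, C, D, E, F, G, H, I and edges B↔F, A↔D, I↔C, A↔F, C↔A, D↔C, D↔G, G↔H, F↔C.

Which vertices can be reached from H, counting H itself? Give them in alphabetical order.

A, B, C, D, F, G, H, I

Start at H.
Its neighbours: G.
Then their neighbours: D.
Then next layer: A, C.
Then next layer: F, I.
Then next layer: B.
Nothing further is reachable.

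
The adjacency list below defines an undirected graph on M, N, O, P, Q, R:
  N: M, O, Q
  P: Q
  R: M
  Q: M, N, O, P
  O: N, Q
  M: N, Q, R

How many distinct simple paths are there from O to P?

3

O–N–M–Q–P
O–N–Q–P
O–Q–P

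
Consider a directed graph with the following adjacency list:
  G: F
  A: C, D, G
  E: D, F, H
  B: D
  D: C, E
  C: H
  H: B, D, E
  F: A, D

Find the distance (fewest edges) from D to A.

Distance 0: D.
Distance 1: C, E.
Distance 2: F, H.
Distance 3: A, B — contains A.

3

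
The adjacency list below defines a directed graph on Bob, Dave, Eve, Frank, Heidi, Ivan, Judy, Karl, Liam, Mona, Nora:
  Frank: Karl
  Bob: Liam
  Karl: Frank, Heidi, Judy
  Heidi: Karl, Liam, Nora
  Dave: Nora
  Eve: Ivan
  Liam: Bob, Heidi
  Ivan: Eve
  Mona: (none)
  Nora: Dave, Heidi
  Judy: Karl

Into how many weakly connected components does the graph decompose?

3

From Bob: component {Bob, Dave, Frank, Heidi, Judy, Karl, Liam, Nora}.
From Eve: component {Eve, Ivan}.
From Mona: component {Mona}.
That's 3 components.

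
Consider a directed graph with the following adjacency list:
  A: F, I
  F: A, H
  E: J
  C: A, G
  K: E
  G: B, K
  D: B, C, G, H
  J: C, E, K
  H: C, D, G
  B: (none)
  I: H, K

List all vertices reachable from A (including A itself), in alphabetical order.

Start at A.
Its neighbours: F, I.
Then their neighbours: H, K.
Then next layer: C, D, E, G.
Then next layer: B, J.
Every vertex is now reached.

A, B, C, D, E, F, G, H, I, J, K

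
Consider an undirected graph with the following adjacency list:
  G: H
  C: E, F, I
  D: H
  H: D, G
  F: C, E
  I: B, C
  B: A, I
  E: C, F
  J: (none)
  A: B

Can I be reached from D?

No

Explore from D.
Distance 1: reach H.
Distance 2: reach G.
The search is exhausted without reaching I; it lies in a different component.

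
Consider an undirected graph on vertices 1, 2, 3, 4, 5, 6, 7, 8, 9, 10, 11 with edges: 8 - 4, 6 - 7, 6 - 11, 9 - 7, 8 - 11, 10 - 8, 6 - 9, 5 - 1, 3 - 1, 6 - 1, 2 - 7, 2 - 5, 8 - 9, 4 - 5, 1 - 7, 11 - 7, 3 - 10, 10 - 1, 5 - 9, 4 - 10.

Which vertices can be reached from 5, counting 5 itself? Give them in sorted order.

Start at 5.
Its neighbours: 1, 2, 4, 9.
Then their neighbours: 3, 6, 7, 8, 10.
Then next layer: 11.
Every vertex is now reached.

1, 2, 3, 4, 5, 6, 7, 8, 9, 10, 11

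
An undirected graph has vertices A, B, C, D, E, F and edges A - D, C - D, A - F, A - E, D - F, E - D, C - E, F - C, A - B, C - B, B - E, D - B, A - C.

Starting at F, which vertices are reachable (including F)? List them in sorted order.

A, B, C, D, E, F

Start at F.
Its neighbours: A, C, D.
Then their neighbours: B, E.
Every vertex is now reached.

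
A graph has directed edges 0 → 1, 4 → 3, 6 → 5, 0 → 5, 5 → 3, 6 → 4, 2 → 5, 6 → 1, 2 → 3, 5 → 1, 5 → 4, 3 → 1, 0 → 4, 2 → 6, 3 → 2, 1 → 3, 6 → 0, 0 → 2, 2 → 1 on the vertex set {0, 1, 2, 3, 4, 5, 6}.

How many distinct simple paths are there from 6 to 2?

11

6→0→1→3→2
6→0→2
6→0→4→3→2
6→0→5→1→3→2
6→0→5→3→2
6→0→5→4→3→2
6→1→3→2
6→4→3→2
6→5→1→3→2
6→5→3→2
6→5→4→3→2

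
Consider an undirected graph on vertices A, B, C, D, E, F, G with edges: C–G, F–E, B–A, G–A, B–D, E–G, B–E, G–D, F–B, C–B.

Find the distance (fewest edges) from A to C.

Distance 0: A.
Distance 1: B, G.
Distance 2: C, D, E, F — contains C.

2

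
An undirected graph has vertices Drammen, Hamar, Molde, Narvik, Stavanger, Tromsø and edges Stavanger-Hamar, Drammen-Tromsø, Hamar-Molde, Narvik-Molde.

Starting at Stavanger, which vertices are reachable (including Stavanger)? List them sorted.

Start at Stavanger.
Its neighbours: Hamar.
Then their neighbours: Molde.
Then next layer: Narvik.
Nothing further is reachable.

Hamar, Molde, Narvik, Stavanger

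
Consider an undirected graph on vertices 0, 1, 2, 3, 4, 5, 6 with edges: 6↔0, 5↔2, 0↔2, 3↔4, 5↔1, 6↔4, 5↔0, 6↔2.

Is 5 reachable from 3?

Yes

Explore from 3.
Distance 1: reach 4.
Distance 2: reach 6.
Distance 3: reach 0, 2.
Distance 4: reach 5.
Found 5.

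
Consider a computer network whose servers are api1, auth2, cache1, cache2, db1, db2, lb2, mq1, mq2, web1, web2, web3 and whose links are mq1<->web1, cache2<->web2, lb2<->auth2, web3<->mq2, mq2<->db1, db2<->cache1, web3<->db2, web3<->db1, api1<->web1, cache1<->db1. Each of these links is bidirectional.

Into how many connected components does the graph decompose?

From api1: component {api1, mq1, web1}.
From auth2: component {auth2, lb2}.
From cache1: component {cache1, db1, db2, mq2, web3}.
From cache2: component {cache2, web2}.
That's 4 components.

4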